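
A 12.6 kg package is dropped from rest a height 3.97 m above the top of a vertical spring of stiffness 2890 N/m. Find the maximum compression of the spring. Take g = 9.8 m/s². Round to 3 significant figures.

x = 0.627 m

Take the reference level at the top of the uncompressed spring. At max compression the package has fallen H + x and is momentarily at rest:
mg(H + x) = ½kx²
½(2890)x² − (12.6)(9.8)x − (12.6)(9.8)(3.97) = 0
1445x² − 123.5x − 490.2 = 0
x = [123.5 + √(15247 + 2.8334e+06)]/(2 × 1445) = 0.6267 m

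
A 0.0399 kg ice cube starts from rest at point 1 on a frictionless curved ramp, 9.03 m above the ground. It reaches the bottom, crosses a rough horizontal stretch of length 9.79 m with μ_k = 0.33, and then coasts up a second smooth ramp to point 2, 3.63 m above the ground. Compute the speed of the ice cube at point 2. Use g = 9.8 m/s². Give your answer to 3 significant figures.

v = 6.52 m/s

Energy at 1: mgh₁ = (0.0399)(9.8)(9.03) = 3.5309 J
Friction loss: W_f = μ_k mg d = 1.263 J
At 2: ½mv² + mgh₂ = mgh₁ − W_f
½mv² = 3.5309 − 1.263 − 1.4194 = 0.84824 J
v = √(2 × 0.84824/0.0399) = 6.521 m/s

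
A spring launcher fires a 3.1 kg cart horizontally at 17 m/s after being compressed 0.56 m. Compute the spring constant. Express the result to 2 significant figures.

k = 2900 N/m

Spring PE at full compression equals KE at release: ½kx² = ½mv²
k = mv²/x² = (3.1)(17)²/(0.56)² = 2857 N/m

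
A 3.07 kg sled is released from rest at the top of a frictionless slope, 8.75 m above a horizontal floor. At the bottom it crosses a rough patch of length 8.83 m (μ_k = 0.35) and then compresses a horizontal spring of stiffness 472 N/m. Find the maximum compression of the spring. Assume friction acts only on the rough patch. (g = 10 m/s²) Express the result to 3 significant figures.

x = 0.858 m

Initial energy: E₁ = mgh = (3.07)(10)(8.75) = 268.62 J
Friction removes W_f = μ_k mg d = (0.35)(3.07)(10)(8.83) = 94.88 J
Energy reaching the spring: E = 268.62 − 94.88 = 173.75 J
At max compression ½kx² = E ⇒ x = √(2E/k) = √(2 × 173.75/472) = 0.8580 m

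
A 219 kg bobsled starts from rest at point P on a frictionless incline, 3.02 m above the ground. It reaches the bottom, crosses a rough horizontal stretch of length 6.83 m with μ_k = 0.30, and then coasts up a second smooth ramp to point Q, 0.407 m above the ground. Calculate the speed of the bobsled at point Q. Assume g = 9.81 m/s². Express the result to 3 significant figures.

v = 3.33 m/s

Energy at P: mgh₁ = (219)(9.81)(3.02) = 6488.1 J
Friction loss: W_f = μ_k mg d = 4402 J
At Q: ½mv² + mgh₂ = mgh₁ − W_f
½mv² = 6488.1 − 4402 − 874.39 = 1211.7 J
v = √(2 × 1211.7/219) = 3.327 m/s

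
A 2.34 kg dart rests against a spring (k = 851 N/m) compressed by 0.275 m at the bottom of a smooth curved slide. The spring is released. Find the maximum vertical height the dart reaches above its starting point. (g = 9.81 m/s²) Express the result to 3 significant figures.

All spring PE becomes gravitational PE at the highest point: ½kx² = mgh
h = kx²/(2mg) = (851)(0.275)²/(2 × 2.34 × 9.81) = 1.402 m

h = 1.40 m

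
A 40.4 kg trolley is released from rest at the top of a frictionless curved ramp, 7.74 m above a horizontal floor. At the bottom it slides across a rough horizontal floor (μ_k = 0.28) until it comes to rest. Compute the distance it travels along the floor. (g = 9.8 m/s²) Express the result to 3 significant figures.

Energy at the top = energy at the end + work done against friction:
At rest all PE has been dissipated by friction: mgh = μ_k m g d
d = h/μ_k = 7.74/0.28 = 27.64 m

d = 27.6 m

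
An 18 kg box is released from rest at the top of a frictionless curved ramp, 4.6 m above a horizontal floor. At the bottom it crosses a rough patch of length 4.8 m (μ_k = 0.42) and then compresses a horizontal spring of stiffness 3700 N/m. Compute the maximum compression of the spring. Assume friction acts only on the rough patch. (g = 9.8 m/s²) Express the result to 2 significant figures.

Initial energy: E₁ = mgh = (18)(9.8)(4.6) = 811.44 J
Friction removes W_f = μ_k mg d = (0.42)(18)(9.8)(4.8) = 355.6 J
Energy reaching the spring: E = 811.44 − 355.6 = 455.82 J
At max compression ½kx² = E ⇒ x = √(2E/k) = √(2 × 455.82/3700) = 0.4964 m

x = 0.50 m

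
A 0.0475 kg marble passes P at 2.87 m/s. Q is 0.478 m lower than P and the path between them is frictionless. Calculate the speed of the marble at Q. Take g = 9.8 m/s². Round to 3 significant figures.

v = 4.20 m/s

Equating total energy at the two states: ½mv₀² + mgh = ½mv²
v² = v₀² + 2gh = (2.87)² + 2(9.8)(0.478) = 17.606
v = √17.606 = 4.196 m/s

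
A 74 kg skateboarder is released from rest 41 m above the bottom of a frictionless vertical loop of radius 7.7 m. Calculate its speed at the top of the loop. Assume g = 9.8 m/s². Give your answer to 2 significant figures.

Energy conservation: mgh = ½mv_top² + mg(2r)
v_top² = 2g(h − 2r) = 2(9.8)(41 − 15.40) = 501.8
v_top = 22.40 m/s

v = 22 m/s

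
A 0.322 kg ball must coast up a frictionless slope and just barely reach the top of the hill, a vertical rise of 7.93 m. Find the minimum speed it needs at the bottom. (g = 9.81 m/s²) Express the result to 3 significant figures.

At the top it is momentarily at rest, so all KE converts to PE: ½mv² = mgh
v = √(2gh) = √(2 × 9.81 × 7.93) = 12.47 m/s

v = 12.5 m/s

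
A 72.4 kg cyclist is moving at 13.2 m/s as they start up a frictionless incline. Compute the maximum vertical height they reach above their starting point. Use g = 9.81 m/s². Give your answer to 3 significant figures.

h = 8.88 m

Setting KE at the bottom equal to PE gained: ½mv² = mgh
h = v²/(2g) = 13.2²/(2 × 9.81) = 8.881 m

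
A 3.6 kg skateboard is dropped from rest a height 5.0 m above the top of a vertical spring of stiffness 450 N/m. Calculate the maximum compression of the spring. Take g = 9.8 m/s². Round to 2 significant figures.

x = 0.97 m

Take the reference level at the top of the uncompressed spring. At max compression the skateboard has fallen H + x and is momentarily at rest:
mg(H + x) = ½kx²
½(450)x² − (3.6)(9.8)x − (3.6)(9.8)(5.0) = 0
225.0x² − 35.28x − 176.4 = 0
x = [35.28 + √(1245 + 158760)]/(2 × 225.0) = 0.9673 m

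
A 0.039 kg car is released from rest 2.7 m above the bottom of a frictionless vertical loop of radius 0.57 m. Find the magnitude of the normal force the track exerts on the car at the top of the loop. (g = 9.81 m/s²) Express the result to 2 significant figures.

Energy from release to top (height 2r): mgh = ½mv_top² + mg(2r)
v_top² = 2g(h − 2r) = 2(9.81)(2.7 − 1.140) = 30.607 m²/s²
At the top, both N and weight point toward the centre: N + mg = mv_top²/r
N = m(v_top²/r − g) = 0.039(30.607/0.57 − 9.81) = 1.712 N

N = 1.7 N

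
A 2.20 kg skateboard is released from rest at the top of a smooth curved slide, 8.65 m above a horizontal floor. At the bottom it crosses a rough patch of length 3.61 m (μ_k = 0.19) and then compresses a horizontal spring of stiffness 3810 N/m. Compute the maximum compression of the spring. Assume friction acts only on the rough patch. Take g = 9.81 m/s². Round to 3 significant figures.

Initial energy: E₁ = mgh = (2.20)(9.81)(8.65) = 186.68 J
Friction removes W_f = μ_k mg d = (0.19)(2.20)(9.81)(3.61) = 14.80 J
Energy reaching the spring: E = 186.68 − 14.80 = 171.88 J
At max compression ½kx² = E ⇒ x = √(2E/k) = √(2 × 171.88/3810) = 0.3004 m

x = 0.300 m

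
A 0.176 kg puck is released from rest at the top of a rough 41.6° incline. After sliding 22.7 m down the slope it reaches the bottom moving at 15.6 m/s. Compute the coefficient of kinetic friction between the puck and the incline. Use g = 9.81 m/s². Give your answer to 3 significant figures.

μ_k = 0.157

mgh = ½mv² + μ_k (mg cosθ) L, with h = L sinθ
mgL sinθ = 26.021 J; ½mv² = 21.416 J
W_f = 26.021 − 21.416 = 4.606 J
μ_k = W_f/(mg cosθ · L) = 4.606/(1.291 × 22.7) = 0.1571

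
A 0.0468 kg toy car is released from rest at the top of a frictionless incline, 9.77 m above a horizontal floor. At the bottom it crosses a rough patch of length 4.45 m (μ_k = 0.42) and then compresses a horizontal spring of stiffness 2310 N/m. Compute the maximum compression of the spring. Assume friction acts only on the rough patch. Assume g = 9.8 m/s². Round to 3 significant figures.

Initial energy: E₁ = mgh = (0.0468)(9.8)(9.77) = 4.4809 J
Friction removes W_f = μ_k mg d = (0.42)(0.0468)(9.8)(4.45) = 0.8572 J
Energy reaching the spring: E = 4.4809 − 0.8572 = 3.6237 J
At max compression ½kx² = E ⇒ x = √(2E/k) = √(2 × 3.6237/2310) = 0.05601 m

x = 0.0560 m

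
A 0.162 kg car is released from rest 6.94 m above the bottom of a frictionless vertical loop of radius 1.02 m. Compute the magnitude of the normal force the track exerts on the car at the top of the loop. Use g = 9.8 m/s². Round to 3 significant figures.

N = 13.7 N

Energy from release to top (height 2r): mgh = ½mv_top² + mg(2r)
v_top² = 2g(h − 2r) = 2(9.8)(6.94 − 2.040) = 96.040 m²/s²
At the top, both N and weight point toward the centre: N + mg = mv_top²/r
N = m(v_top²/r − g) = 0.162(96.040/1.02 − 9.8) = 13.67 N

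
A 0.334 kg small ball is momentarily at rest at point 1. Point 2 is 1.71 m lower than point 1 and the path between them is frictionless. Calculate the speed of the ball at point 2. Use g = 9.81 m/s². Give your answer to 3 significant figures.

v = 5.79 m/s

Energy conservation between the two points: mgh = ½mv²
v = √(2gh) = √(2 × 9.81 × 1.71) = √33.550 = 5.792 m/s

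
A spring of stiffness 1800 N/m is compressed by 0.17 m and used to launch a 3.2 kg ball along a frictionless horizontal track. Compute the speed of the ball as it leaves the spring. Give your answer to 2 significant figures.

The ball leaves the spring when the spring is at natural length, so ½kx² = ½mv²
v = x√(k/m) = 0.17 × √(1800/3.2) = 4.032 m/s

v = 4.0 m/s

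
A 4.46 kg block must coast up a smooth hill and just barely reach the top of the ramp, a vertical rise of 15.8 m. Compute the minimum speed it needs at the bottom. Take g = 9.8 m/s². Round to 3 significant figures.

At the top it is momentarily at rest, so all KE converts to PE: ½mv² = mgh
v = √(2gh) = √(2 × 9.8 × 15.8) = 17.60 m/s

v = 17.6 m/s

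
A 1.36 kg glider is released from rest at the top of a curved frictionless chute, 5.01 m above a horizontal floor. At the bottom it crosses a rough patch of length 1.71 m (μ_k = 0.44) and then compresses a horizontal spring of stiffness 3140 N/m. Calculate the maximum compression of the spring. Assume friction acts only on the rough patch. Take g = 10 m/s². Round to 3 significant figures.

x = 0.192 m

Initial energy: E₁ = mgh = (1.36)(10)(5.01) = 68.136 J
Friction removes W_f = μ_k mg d = (0.44)(1.36)(10)(1.71) = 10.23 J
Energy reaching the spring: E = 68.136 − 10.23 = 57.903 J
At max compression ½kx² = E ⇒ x = √(2E/k) = √(2 × 57.903/3140) = 0.1920 m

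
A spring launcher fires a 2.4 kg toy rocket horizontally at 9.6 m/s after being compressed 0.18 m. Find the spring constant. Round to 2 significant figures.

½kx² = ½mv²
k = mv²/x² = (2.4)(9.6)²/(0.18)² = 6827 N/m

k = 6800 N/m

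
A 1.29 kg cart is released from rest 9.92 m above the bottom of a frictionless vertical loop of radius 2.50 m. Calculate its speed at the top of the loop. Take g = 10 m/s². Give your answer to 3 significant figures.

Energy conservation: mgh = ½mv_top² + mg(2r)
v_top² = 2g(h − 2r) = 2(10)(9.92 − 5.000) = 98.40
v_top = 9.920 m/s

v = 9.92 m/s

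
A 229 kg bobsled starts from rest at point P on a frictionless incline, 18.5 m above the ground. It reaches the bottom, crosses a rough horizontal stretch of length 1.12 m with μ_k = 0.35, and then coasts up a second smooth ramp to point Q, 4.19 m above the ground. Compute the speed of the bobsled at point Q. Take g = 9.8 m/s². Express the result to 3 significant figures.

Energy at P: mgh₁ = (229)(9.8)(18.5) = 41518 J
Friction loss: W_f = μ_k mg d = 879.7 J
At Q: ½mv² + mgh₂ = mgh₁ − W_f
½mv² = 41518 − 879.7 − 9403.2 = 31235 J
v = √(2 × 31235/229) = 16.52 m/s

v = 16.5 m/s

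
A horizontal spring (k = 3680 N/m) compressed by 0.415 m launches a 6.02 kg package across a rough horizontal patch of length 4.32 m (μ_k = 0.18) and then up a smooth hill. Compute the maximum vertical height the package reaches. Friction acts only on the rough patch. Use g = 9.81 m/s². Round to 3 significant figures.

h = 4.59 m

Spring energy: E₀ = ½kx² = ½(3680)(0.415)² = 316.89 J
Friction: W_f = μ_k mg d = (0.18)(6.02)(9.81)(4.32) = 45.92 J
Energy at base of ramp: E = 316.89 − 45.92 = 270.97 J
At max height all remaining energy is PE: mgh = E ⇒ h = E/(mg) = 270.97/(6.02 × 9.81) = 4.588 m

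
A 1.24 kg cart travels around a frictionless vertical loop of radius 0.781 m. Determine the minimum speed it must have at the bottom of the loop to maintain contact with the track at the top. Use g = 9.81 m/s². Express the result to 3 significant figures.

v = 6.19 m/s

At the top: mg = mv_top²/r ⇒ v_top² = gr = 7.662 m²/s²
Energy from bottom to top (height 2r): ½mv_bot² = ½mv_top² + mg(2r)
v_bot² = gr + 4gr = 5gr = 38.31
v_bot = √(5gr) = 6.189 m/s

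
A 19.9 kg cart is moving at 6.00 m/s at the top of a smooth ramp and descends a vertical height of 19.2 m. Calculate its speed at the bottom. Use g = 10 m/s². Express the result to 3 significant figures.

Equating total energy at the two states: ½mv₀² + mgh = ½mv²
v² = v₀² + 2gh = (6.00)² + 2(10)(19.2) = 420.00
v = √420.00 = 20.49 m/s

v = 20.5 m/s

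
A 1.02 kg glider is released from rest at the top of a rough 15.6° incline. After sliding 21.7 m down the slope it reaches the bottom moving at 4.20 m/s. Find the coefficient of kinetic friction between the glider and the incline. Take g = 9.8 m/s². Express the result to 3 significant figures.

μ_k = 0.236

Energy balance down the incline: mg L sinθ − ½mv² = μ_k (mg cosθ) L
mgL sinθ = 58.332 J; ½mv² = 8.9964 J
W_f = 58.332 − 8.9964 = 49.34 J
μ_k = W_f/(mg cosθ · L) = 49.34/(9.628 × 21.7) = 0.2361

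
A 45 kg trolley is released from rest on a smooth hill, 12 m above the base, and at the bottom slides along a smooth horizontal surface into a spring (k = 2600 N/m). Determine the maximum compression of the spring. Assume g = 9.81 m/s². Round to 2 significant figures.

At max compression the trolley is momentarily at rest: mgh = ½kx²
x = √(2mgh/k) = √(2 × 45 × 9.81 × 12 / 2600) = 2.019 m

x = 2.0 m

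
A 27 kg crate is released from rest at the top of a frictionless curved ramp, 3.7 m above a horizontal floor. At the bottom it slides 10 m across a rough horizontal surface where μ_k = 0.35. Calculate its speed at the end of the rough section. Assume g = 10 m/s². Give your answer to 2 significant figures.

Applying the work–energy principle:
mgh = ½mv² + μ_k m g d
W_f = μ_k mg d = (0.35)(27)(10)(10) = 945.0 J
½mv² = mgh − W_f = 999.00 − 945.0 = 54.000 J
v = √(2 × 54.000/27) = 2.000 m/s

v = 2.0 m/s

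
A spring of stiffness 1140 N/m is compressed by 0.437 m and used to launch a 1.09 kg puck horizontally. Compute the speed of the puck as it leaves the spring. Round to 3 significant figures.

Conservation of energy: ½kx² = ½mv²
v = x√(k/m) = 0.437 × √(1140/1.09) = 14.13 m/s

v = 14.1 m/s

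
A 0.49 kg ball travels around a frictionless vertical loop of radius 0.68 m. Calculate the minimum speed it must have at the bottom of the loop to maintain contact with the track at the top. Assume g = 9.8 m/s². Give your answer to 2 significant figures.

At the top: mg = mv_top²/r ⇒ v_top² = gr = 6.664 m²/s²
Energy from bottom to top (height 2r): ½mv_bot² = ½mv_top² + mg(2r)
v_bot² = gr + 4gr = 5gr = 33.32
v_bot = √(5gr) = 5.772 m/s

v = 5.8 m/s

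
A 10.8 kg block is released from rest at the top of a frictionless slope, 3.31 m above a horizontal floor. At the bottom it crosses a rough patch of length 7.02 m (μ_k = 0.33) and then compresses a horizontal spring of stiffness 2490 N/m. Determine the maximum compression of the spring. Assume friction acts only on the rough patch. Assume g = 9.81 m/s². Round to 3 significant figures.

x = 0.291 m

Initial energy: E₁ = mgh = (10.8)(9.81)(3.31) = 350.69 J
Friction removes W_f = μ_k mg d = (0.33)(10.8)(9.81)(7.02) = 245.4 J
Energy reaching the spring: E = 350.69 − 245.4 = 105.25 J
At max compression ½kx² = E ⇒ x = √(2E/k) = √(2 × 105.25/2490) = 0.2908 m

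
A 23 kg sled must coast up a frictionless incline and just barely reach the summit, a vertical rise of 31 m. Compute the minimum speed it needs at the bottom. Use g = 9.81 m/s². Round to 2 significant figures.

At the top it is momentarily at rest, so all KE converts to PE: ½mv² = mgh
v = √(2gh) = √(2 × 9.81 × 31) = 24.66 m/s

v = 25 m/s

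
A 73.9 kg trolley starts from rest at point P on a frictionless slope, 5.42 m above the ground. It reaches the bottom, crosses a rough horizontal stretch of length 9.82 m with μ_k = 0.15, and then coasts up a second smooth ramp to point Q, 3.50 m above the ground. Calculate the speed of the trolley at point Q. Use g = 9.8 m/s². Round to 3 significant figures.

Energy at P: mgh₁ = (73.9)(9.8)(5.42) = 3925.3 J
Friction loss: W_f = μ_k mg d = 1067 J
At Q: ½mv² + mgh₂ = mgh₁ − W_f
½mv² = 3925.3 − 1067 − 2534.8 = 323.73 J
v = √(2 × 323.73/73.9) = 2.960 m/s

v = 2.96 m/s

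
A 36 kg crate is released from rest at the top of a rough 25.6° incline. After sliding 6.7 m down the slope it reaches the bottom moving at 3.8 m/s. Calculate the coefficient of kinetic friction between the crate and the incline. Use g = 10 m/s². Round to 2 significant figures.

mgh = ½mv² + μ_k (mg cosθ) L, with h = L sinθ
mgL sinθ = 1042.2 J; ½mv² = 259.92 J
W_f = 1042.2 − 259.92 = 782.3 J
μ_k = W_f/(mg cosθ · L) = 782.3/(324.7 × 6.7) = 0.3596

μ_k = 0.36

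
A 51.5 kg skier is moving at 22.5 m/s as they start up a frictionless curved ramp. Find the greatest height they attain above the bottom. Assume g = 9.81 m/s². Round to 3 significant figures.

Setting KE at the bottom equal to PE gained: ½mv² = mgh
h = v²/(2g) = 22.5²/(2 × 9.81) = 25.80 m

h = 25.8 m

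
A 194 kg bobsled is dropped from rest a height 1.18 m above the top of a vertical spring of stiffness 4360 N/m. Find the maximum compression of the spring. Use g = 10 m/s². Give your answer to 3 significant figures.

Take the reference level at the top of the uncompressed spring. At max compression the bobsled has fallen H + x and is momentarily at rest:
mg(H + x) = ½kx²
½(4360)x² − (194)(10)x − (194)(10)(1.18) = 0
2180x² − 1940x − 2289 = 0
x = [1940 + √(3.764e+06 + 1.9962e+07)]/(2 × 2180) = 1.562 m

x = 1.56 m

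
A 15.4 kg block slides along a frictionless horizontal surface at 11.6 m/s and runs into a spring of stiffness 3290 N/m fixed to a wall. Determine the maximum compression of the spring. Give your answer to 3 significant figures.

x = 0.794 m

Conservation of energy between contact and max compression: ½mv² = ½kx²
x = v√(m/k) = 11.6 × √(15.4/3290) = 0.7936 m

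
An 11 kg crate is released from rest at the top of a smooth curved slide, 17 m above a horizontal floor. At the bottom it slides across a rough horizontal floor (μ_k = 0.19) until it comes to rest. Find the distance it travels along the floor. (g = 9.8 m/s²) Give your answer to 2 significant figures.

Applying the work–energy principle:
At rest all PE has been dissipated by friction: mgh = μ_k m g d
d = h/μ_k = 17/0.19 = 89.47 m

d = 89 m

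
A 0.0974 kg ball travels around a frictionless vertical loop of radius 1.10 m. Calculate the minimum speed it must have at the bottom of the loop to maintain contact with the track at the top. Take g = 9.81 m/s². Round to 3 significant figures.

v = 7.35 m/s

At the top: mg = mv_top²/r ⇒ v_top² = gr = 10.79 m²/s²
Energy from bottom to top (height 2r): ½mv_bot² = ½mv_top² + mg(2r)
v_bot² = gr + 4gr = 5gr = 53.96
v_bot = √(5gr) = 7.345 m/s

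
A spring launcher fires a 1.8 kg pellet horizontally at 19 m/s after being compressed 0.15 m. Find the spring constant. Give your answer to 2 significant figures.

½kx² = ½mv²
k = mv²/x² = (1.8)(19)²/(0.15)² = 28880 N/m

k = 29000 N/m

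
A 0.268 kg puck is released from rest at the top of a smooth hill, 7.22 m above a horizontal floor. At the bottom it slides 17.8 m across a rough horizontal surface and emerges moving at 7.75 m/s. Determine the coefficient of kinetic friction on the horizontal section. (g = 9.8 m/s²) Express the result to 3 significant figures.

Applying the work–energy principle:
mgh = ½mv² + μ_k m g d
mgh = 18.963 J; ½mv² = 8.0484 J
W_f = 18.963 − 8.0484 = 10.91 J
μ_k = W_f/(mg·d) = 10.91/(2.626 × 17.8) = 0.2335

μ_k = 0.233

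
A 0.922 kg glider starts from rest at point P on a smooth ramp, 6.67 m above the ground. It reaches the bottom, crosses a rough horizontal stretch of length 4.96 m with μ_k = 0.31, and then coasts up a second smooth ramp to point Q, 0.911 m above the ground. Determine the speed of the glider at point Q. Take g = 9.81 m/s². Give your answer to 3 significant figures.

Energy at P: mgh₁ = (0.922)(9.81)(6.67) = 60.329 J
Friction loss: W_f = μ_k mg d = 13.91 J
At Q: ½mv² + mgh₂ = mgh₁ − W_f
½mv² = 60.329 − 13.91 − 8.2398 = 38.182 J
v = √(2 × 38.182/0.922) = 9.101 m/s

v = 9.10 m/s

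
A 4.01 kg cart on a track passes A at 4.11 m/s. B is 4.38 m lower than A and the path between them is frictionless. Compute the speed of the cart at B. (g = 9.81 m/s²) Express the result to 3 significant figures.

v = 10.1 m/s

Equating total energy at the two states: ½mv₀² + mgh = ½mv²
v² = v₀² + 2gh = (4.11)² + 2(9.81)(4.38) = 102.83
v = √102.83 = 10.14 m/s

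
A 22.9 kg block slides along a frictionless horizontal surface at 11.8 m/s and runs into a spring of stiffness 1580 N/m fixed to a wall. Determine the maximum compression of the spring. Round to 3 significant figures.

x = 1.42 m

All KE is stored as spring PE at maximum compression: ½mv² = ½kx²
x = v√(m/k) = 11.8 × √(22.9/1580) = 1.421 m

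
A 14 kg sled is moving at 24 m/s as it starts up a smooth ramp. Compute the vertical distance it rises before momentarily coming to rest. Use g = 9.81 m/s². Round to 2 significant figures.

Setting KE at the bottom equal to PE gained: ½mv² = mgh
h = v²/(2g) = 24²/(2 × 9.81) = 29.36 m

h = 29 m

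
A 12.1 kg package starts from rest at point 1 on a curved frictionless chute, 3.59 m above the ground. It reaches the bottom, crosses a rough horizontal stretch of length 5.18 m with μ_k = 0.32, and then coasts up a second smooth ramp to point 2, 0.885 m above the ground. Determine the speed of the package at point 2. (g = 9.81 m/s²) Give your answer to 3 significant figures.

v = 4.53 m/s

Energy at 1: mgh₁ = (12.1)(9.81)(3.59) = 426.14 J
Friction loss: W_f = μ_k mg d = 196.8 J
At 2: ½mv² + mgh₂ = mgh₁ − W_f
½mv² = 426.14 − 196.8 − 105.05 = 124.33 J
v = √(2 × 124.33/12.1) = 4.533 m/s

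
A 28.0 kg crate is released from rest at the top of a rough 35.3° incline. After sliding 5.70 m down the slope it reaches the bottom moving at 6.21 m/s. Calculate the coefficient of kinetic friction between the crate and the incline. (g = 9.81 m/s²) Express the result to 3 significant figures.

Energy balance down the incline: mg L sinθ − ½mv² = μ_k (mg cosθ) L
mgL sinθ = 904.74 J; ½mv² = 539.90 J
W_f = 904.74 − 539.90 = 364.8 J
μ_k = W_f/(mg cosθ · L) = 364.8/(224.2 × 5.70) = 0.2855

μ_k = 0.286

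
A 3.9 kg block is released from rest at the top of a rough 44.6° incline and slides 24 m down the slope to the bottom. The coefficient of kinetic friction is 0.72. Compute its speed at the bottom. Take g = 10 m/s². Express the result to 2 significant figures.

Work–energy: mg(L sinθ) − μ_k(mg cosθ)L = ½mv²
mgh = mgL sinθ = (3.9)(10)(24)sin44.6° = 657.22 J
W_f = μ_k mg cosθ · L = (0.72)(3.9)(10)cos44.6°·24 = 479.8 J
½mv² = 657.22 − 479.8 = 177.37 J
v = √(2 × 177.37/3.9) = 9.537 m/s

v = 9.5 m/s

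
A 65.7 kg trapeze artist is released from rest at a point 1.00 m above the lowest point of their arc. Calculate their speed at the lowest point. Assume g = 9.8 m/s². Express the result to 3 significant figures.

v = 4.43 m/s

Mechanical energy is conserved (no friction): mgh = ½mv²
v = √(2gh) = √(2 × 9.8 × 1.00) = √19.600 = 4.427 m/s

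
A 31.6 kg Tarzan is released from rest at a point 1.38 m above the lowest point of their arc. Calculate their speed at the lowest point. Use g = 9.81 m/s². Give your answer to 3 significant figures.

v = 5.20 m/s

By conservation of mechanical energy, mgh = ½mv²
The mass cancels from both sides.
v = √(2gh) = √(2 × 9.81 × 1.38) = √27.076 = 5.203 m/s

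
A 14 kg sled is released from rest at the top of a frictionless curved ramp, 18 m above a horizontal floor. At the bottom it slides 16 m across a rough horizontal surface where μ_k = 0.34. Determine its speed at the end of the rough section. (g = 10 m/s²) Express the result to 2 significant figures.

Energy at the top = energy at the end + work done against friction:
mgh = ½mv² + μ_k m g d
W_f = μ_k mg d = (0.34)(14)(10)(16) = 761.6 J
½mv² = mgh − W_f = 2520.0 − 761.6 = 1758.4 J
v = √(2 × 1758.4/14) = 15.85 m/s

v = 16 m/s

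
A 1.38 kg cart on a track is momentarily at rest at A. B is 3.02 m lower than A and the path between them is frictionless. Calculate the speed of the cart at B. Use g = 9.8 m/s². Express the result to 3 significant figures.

By conservation of mechanical energy, mgh = ½mv²
v = √(2gh) = √(2 × 9.8 × 3.02) = √59.192 = 7.694 m/s

v = 7.69 m/s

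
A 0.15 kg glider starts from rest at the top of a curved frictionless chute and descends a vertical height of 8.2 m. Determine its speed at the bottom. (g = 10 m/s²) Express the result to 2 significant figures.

v = 13 m/s

By conservation of mechanical energy, mgh = ½mv²
v = √(2gh) = √(2 × 10 × 8.2) = √164.00 = 12.81 m/s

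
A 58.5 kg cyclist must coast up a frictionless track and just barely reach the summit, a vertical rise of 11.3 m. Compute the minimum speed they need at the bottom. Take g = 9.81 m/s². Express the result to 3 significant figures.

v = 14.9 m/s

At the top they are momentarily at rest, so all KE converts to PE: ½mv² = mgh
v = √(2gh) = √(2 × 9.81 × 11.3) = 14.89 m/s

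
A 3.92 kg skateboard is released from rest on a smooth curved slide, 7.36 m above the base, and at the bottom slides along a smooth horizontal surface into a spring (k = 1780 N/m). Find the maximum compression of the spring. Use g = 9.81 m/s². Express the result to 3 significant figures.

x = 0.564 m

At max compression the skateboard is momentarily at rest: mgh = ½kx²
x = √(2mgh/k) = √(2 × 3.92 × 9.81 × 7.36 / 1780) = 0.5639 m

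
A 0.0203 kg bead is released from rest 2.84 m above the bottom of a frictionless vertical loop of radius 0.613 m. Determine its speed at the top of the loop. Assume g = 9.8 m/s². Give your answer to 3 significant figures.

v = 5.62 m/s

Energy conservation: mgh = ½mv_top² + mg(2r)
v_top² = 2g(h − 2r) = 2(9.8)(2.84 − 1.226) = 31.63
v_top = 5.624 m/s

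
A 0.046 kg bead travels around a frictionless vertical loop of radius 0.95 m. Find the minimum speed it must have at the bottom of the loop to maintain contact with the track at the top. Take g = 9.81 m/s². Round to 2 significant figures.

At the top: mg = mv_top²/r ⇒ v_top² = gr = 9.319 m²/s²
Energy from bottom to top (height 2r): ½mv_bot² = ½mv_top² + mg(2r)
v_bot² = gr + 4gr = 5gr = 46.60
v_bot = √(5gr) = 6.826 m/s

v = 6.8 m/s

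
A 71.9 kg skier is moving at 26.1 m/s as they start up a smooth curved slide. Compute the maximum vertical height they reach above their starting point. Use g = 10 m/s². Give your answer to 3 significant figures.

Setting KE at the bottom equal to PE gained: ½mv² = mgh
h = v²/(2g) = 26.1²/(2 × 10) = 34.06 m

h = 34.1 m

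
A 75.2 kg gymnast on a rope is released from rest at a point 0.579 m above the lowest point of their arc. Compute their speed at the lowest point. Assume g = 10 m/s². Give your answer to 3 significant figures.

v = 3.40 m/s

Equating total energy at the two states: mgh = ½mv²
v = √(2gh) = √(2 × 10 × 0.579) = √11.580 = 3.403 m/s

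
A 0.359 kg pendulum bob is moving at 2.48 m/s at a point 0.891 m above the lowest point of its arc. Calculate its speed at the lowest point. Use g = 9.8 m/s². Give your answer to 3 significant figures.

v = 4.86 m/s

By conservation of mechanical energy, ½mv₀² + mgh = ½mv²
v² = v₀² + 2gh = (2.48)² + 2(9.8)(0.891) = 23.614
v = √23.614 = 4.859 m/s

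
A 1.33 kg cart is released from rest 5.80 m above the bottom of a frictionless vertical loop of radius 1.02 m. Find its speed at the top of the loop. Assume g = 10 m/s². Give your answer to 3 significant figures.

Energy conservation: mgh = ½mv_top² + mg(2r)
v_top² = 2g(h − 2r) = 2(10)(5.80 − 2.040) = 75.20
v_top = 8.672 m/s

v = 8.67 m/s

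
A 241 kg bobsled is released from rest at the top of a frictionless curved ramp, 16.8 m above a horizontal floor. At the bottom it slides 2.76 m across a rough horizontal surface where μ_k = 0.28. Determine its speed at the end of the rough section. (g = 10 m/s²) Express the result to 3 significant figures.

Energy at the top = energy at the end + work done against friction:
mgh = ½mv² + μ_k m g d
W_f = μ_k mg d = (0.28)(241)(10)(2.76) = 1862 J
½mv² = mgh − W_f = 40488 − 1862 = 38626 J
v = √(2 × 38626/241) = 17.90 m/s

v = 17.9 m/s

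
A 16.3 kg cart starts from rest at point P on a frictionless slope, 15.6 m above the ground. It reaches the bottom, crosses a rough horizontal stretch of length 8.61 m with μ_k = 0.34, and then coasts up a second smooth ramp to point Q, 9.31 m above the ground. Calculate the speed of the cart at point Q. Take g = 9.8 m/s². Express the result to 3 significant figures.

Energy at P: mgh₁ = (16.3)(9.8)(15.6) = 2491.9 J
Friction loss: W_f = μ_k mg d = 467.6 J
At Q: ½mv² + mgh₂ = mgh₁ − W_f
½mv² = 2491.9 − 467.6 − 1487.2 = 537.14 J
v = √(2 × 537.14/16.3) = 8.118 m/s

v = 8.12 m/s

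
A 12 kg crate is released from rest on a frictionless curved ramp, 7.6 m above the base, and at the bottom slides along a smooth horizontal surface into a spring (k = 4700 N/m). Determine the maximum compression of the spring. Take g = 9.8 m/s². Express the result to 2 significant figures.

x = 0.62 m

Energy conservation (no friction) from release to max compression: mgh = ½kx²
x = √(2mgh/k) = √(2 × 12 × 9.8 × 7.6 / 4700) = 0.6167 m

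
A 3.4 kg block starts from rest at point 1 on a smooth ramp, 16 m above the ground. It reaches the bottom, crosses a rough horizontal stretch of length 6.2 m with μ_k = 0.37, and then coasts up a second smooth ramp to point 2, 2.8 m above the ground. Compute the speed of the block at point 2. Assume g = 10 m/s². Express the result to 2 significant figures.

v = 15 m/s

Energy at 1: mgh₁ = (3.4)(10)(16) = 544.00 J
Friction loss: W_f = μ_k mg d = 78.00 J
At 2: ½mv² + mgh₂ = mgh₁ − W_f
½mv² = 544.00 − 78.00 − 95.200 = 370.80 J
v = √(2 × 370.80/3.4) = 14.77 m/s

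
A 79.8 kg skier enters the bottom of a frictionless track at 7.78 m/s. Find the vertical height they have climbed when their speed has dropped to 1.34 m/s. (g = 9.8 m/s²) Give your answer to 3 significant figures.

Energy balance between the two points: ½mv₁² = ½mv₂² + mgh
h = (v₁² − v₂²)/(2g) = (7.78² − 1.34²)/(2 × 9.8) = 2.997 m

h = 3.00 m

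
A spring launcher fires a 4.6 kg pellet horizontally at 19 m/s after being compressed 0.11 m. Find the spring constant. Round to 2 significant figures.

k = 140000 N/m

Energy stored in the spring equals the launch KE: ½kx² = ½mv²
k = mv²/x² = (4.6)(19)²/(0.11)² = 137240 N/m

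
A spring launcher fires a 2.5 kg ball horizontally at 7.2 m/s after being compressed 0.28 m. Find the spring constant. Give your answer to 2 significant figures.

Spring PE at full compression equals KE at release: ½kx² = ½mv²
k = mv²/x² = (2.5)(7.2)²/(0.28)² = 1653 N/m

k = 1700 N/m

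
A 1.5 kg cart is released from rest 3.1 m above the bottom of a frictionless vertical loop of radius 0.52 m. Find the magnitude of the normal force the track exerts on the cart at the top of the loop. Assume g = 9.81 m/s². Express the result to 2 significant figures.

N = 100 N

Energy from release to top (height 2r): mgh = ½mv_top² + mg(2r)
v_top² = 2g(h − 2r) = 2(9.81)(3.1 − 1.040) = 40.417 m²/s²
At the top, both N and weight point toward the centre: N + mg = mv_top²/r
N = m(v_top²/r − g) = 1.5(40.417/0.52 − 9.81) = 101.9 N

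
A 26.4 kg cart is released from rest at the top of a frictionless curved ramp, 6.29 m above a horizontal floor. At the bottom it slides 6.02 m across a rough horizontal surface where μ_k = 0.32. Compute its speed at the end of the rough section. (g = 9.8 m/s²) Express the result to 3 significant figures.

Energy at the top = energy at the end + work done against friction:
mgh = ½mv² + μ_k m g d
W_f = μ_k mg d = (0.32)(26.4)(9.8)(6.02) = 498.4 J
½mv² = mgh − W_f = 1627.3 − 498.4 = 1129.0 J
v = √(2 × 1129.0/26.4) = 9.248 m/s

v = 9.25 m/s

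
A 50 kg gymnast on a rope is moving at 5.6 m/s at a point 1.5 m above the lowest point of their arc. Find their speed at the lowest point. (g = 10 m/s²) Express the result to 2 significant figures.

By conservation of mechanical energy, ½mv₀² + mgh = ½mv²
The mass cancels from both sides.
v² = v₀² + 2gh = (5.6)² + 2(10)(1.5) = 61.360
v = √61.360 = 7.833 m/s

v = 7.8 m/s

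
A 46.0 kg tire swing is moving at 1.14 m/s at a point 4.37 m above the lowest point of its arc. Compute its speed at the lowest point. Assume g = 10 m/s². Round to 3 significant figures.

Equating total energy at the two states: ½mv₀² + mgh = ½mv²
The mass cancels from both sides.
v² = v₀² + 2gh = (1.14)² + 2(10)(4.37) = 88.700
v = √88.700 = 9.418 m/s

v = 9.42 m/s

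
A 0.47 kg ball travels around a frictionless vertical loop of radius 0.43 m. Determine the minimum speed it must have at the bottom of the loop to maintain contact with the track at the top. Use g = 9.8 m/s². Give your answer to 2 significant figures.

At the top: mg = mv_top²/r ⇒ v_top² = gr = 4.214 m²/s²
Energy from bottom to top (height 2r): ½mv_bot² = ½mv_top² + mg(2r)
v_bot² = gr + 4gr = 5gr = 21.07
v_bot = √(5gr) = 4.590 m/s

v = 4.6 m/s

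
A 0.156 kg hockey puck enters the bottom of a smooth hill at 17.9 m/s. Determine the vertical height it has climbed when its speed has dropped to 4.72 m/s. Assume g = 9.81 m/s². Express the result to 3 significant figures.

Energy balance between the two points: ½mv₁² = ½mv₂² + mgh
h = (v₁² − v₂²)/(2g) = (17.9² − 4.72²)/(2 × 9.81) = 15.20 m

h = 15.2 m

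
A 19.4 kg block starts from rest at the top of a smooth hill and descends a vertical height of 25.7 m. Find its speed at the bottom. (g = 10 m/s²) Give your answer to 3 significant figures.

Mechanical energy is conserved (no friction): mgh = ½mv²
v = √(2gh) = √(2 × 10 × 25.7) = √514.00 = 22.67 m/s

v = 22.7 m/s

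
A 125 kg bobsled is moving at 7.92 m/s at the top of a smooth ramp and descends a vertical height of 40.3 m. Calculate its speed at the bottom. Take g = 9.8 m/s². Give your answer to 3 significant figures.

v = 29.2 m/s

Energy conservation between the two points: ½mv₀² + mgh = ½mv²
The mass cancels from both sides.
v² = v₀² + 2gh = (7.92)² + 2(9.8)(40.3) = 852.61
v = √852.61 = 29.20 m/s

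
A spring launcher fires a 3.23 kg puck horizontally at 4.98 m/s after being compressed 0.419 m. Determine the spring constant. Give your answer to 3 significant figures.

k = 456 N/m

½kx² = ½mv²
k = mv²/x² = (3.23)(4.98)²/(0.419)² = 456.3 N/m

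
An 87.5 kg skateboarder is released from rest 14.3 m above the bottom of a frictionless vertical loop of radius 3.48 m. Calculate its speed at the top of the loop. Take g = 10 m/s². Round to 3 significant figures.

v = 12.1 m/s

Energy conservation: mgh = ½mv_top² + mg(2r)
v_top² = 2g(h − 2r) = 2(10)(14.3 − 6.960) = 146.8
v_top = 12.12 m/s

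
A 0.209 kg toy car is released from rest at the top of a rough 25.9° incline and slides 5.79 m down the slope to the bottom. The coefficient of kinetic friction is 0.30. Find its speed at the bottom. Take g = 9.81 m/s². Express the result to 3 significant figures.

Work–energy: mg(L sinθ) − μ_k(mg cosθ)L = ½mv²
mgh = mgL sinθ = (0.209)(9.81)(5.79)sin25.9° = 5.1854 J
W_f = μ_k mg cosθ · L = (0.30)(0.209)(9.81)cos25.9°·5.79 = 3.204 J
½mv² = 5.1854 − 3.204 = 1.9817 J
v = √(2 × 1.9817/0.209) = 4.355 m/s

v = 4.35 m/s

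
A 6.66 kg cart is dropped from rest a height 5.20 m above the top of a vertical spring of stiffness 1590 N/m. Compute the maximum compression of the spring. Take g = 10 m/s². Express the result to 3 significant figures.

x = 0.703 m

Take the reference level at the top of the uncompressed spring. At max compression the cart has fallen H + x and is momentarily at rest:
mg(H + x) = ½kx²
½(1590)x² − (6.66)(10)x − (6.66)(10)(5.20) = 0
795.0x² − 66.60x − 346.3 = 0
x = [66.60 + √(4436 + 1.1013e+06)]/(2 × 795.0) = 0.7032 m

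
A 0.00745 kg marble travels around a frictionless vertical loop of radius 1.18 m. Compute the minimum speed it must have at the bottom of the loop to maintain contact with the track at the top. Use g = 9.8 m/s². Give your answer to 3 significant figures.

At the top: mg = mv_top²/r ⇒ v_top² = gr = 11.56 m²/s²
Energy from bottom to top (height 2r): ½mv_bot² = ½mv_top² + mg(2r)
v_bot² = gr + 4gr = 5gr = 57.82
v_bot = √(5gr) = 7.604 m/s

v = 7.60 m/s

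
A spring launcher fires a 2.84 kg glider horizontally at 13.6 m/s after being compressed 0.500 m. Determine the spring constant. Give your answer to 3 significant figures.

k = 2100 N/m

Energy stored in the spring equals the launch KE: ½kx² = ½mv²
k = mv²/x² = (2.84)(13.6)²/(0.500)² = 2101 N/m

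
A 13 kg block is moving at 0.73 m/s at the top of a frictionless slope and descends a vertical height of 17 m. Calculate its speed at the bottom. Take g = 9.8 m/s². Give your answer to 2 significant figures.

Equating total energy at the two states: ½mv₀² + mgh = ½mv²
The mass cancels from both sides.
v² = v₀² + 2gh = (0.73)² + 2(9.8)(17) = 333.73
v = √333.73 = 18.27 m/s

v = 18 m/s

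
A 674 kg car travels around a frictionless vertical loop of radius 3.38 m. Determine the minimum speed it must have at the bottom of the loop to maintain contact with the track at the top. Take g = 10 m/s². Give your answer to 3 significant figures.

At the top: mg = mv_top²/r ⇒ v_top² = gr = 33.80 m²/s²
Energy from bottom to top (height 2r): ½mv_bot² = ½mv_top² + mg(2r)
v_bot² = gr + 4gr = 5gr = 169.0
v_bot = √(5gr) = 13.00 m/s

v = 13.0 m/s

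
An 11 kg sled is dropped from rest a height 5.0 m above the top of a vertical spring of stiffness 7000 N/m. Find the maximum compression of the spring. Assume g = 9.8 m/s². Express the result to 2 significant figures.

x = 0.41 m

Let x be the compression. The total drop is H + x, and the sled is instantaneously at rest at max compression, so energy conservation gives:
mg(H + x) = ½kx²
½(7000)x² − (11)(9.8)x − (11)(9.8)(5.0) = 0
3500x² − 107.8x − 539.0 = 0
x = [107.8 + √(11621 + 7.5460e+06)]/(2 × 3500) = 0.4081 m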